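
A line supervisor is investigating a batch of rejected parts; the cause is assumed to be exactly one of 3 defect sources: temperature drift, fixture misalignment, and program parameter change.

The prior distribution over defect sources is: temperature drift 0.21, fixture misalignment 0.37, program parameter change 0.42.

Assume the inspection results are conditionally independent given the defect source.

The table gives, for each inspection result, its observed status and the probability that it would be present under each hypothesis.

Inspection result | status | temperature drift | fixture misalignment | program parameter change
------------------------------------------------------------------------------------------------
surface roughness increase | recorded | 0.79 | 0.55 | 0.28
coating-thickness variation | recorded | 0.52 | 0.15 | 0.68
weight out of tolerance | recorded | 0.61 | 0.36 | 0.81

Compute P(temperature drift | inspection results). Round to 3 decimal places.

Multiply each prior by the joint likelihood of the inspection result pattern:
  temperature drift: 0.21 × 0.79 × 0.52 × 0.61 = 0.052623
  fixture misalignment: 0.37 × 0.55 × 0.15 × 0.36 = 0.010989
  program parameter change: 0.42 × 0.28 × 0.68 × 0.81 = 0.064774
The unnormalized weights sum to 0.12839.
P(temperature drift | evidence) = 0.052623 / 0.12839 ≈ 0.410.

0.410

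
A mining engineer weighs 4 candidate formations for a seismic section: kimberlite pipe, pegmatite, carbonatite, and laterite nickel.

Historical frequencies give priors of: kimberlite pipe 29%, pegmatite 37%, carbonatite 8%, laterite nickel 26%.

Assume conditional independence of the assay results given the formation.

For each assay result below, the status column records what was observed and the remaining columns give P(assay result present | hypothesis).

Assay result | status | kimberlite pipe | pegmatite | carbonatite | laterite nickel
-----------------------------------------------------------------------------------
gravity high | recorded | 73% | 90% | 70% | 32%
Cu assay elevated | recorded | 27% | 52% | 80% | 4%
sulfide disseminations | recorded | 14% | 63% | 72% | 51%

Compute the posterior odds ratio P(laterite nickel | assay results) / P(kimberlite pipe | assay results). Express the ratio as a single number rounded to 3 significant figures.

0.212

The normalizing constant cancels in an odds ratio, so compute prior × likelihood for the two hypotheses only:
  laterite nickel: 0.26 × 0.32 × 0.04 × 0.51 = 0.0016973
  kimberlite pipe: 0.29 × 0.73 × 0.27 × 0.14 = 0.0080023
Posterior odds = 0.0016973 / 0.0080023 ≈ 0.212.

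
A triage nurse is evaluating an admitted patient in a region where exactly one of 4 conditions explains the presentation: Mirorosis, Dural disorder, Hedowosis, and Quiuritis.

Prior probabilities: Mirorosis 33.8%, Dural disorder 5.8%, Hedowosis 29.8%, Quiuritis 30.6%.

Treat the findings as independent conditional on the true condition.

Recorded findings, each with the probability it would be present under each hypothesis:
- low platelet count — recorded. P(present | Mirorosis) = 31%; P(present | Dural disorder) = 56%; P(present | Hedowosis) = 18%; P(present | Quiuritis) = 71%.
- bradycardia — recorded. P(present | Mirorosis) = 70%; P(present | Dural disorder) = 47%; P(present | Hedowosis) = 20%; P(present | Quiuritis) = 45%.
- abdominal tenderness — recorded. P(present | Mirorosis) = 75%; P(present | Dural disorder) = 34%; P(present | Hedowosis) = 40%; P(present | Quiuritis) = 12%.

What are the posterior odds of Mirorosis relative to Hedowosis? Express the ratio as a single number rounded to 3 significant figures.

12.8

Unnormalized posterior weight (prior times the finding likelihoods) for each of the two hypotheses:
  Mirorosis: 0.338 × 0.31 × 0.70 × 0.75 = 0.05501
  Hedowosis: 0.298 × 0.18 × 0.20 × 0.40 = 0.0042912
Posterior odds = 0.05501 / 0.0042912 ≈ 12.8.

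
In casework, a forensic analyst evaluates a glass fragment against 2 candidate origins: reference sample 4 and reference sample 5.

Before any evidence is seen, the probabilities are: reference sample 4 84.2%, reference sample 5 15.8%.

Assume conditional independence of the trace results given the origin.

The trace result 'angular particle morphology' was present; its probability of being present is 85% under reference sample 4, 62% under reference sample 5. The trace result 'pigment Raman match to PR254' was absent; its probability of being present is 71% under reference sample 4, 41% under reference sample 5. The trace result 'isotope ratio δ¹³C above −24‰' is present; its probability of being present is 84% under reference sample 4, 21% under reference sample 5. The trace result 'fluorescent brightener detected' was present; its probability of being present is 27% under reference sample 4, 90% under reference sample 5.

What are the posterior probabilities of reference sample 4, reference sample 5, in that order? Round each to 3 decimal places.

0.812, 0.188

For each hypothesis, the unnormalized posterior weight is prior × product of the trace result likelihoods (using 1 − P(present | H) for each absent trace result):
  reference sample 4: 0.842 × 0.85 × (1 − 0.71) × 0.84 × 0.27 = 0.047073
  reference sample 5: 0.158 × 0.62 × (1 − 0.41) × 0.21 × 0.90 = 0.010924
The unnormalized weights sum to 0.057997.
P(reference sample 4 | evidence) = 0.047073 / 0.057997 ≈ 0.812
P(reference sample 5 | evidence) = 0.010924 / 0.057997 ≈ 0.188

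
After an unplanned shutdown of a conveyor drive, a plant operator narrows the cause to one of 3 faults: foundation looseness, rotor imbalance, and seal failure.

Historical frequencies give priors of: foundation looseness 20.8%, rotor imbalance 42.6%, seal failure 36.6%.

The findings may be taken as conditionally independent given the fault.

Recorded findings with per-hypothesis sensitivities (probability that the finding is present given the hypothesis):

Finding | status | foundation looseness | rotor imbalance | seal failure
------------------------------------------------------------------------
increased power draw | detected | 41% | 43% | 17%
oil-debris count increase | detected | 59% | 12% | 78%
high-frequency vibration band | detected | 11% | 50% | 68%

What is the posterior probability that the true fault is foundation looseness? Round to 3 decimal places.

By Bayes' rule with conditional independence, the unnormalized weight for each hypothesis is prior × ∏ likelihoods:
  foundation looseness: 0.208 × 0.41 × 0.59 × 0.11 = 0.0055347
  rotor imbalance: 0.426 × 0.43 × 0.12 × 0.50 = 0.010991
  seal failure: 0.366 × 0.17 × 0.78 × 0.68 = 0.033001
Normalizing constant Z = 0.0055347 + 0.010991 + 0.033001 = 0.049527.
P(foundation looseness | evidence) = 0.0055347 / 0.049527 ≈ 0.112.

0.112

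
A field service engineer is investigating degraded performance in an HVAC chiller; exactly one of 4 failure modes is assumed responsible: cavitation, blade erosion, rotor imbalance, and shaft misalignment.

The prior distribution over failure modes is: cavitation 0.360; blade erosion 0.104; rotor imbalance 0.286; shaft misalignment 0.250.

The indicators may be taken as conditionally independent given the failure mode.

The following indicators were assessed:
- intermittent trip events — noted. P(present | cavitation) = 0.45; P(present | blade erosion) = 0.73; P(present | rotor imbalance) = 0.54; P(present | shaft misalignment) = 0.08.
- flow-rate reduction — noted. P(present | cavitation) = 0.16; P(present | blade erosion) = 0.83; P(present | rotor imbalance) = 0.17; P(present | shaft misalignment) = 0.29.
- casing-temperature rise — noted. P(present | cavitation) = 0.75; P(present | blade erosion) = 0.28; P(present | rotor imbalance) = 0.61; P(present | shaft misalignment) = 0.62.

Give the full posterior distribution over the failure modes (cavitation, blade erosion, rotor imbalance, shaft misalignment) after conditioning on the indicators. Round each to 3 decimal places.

For each hypothesis, the unnormalized posterior weight is prior × product of the indicator likelihoods:
  cavitation: 0.360 × 0.45 × 0.16 × 0.75 = 0.01944
  blade erosion: 0.104 × 0.73 × 0.83 × 0.28 = 0.017644
  rotor imbalance: 0.286 × 0.54 × 0.17 × 0.61 = 0.016015
  shaft misalignment: 0.250 × 0.08 × 0.29 × 0.62 = 0.003596
Marginal likelihood of the evidence = 0.056695.
P(cavitation | evidence) = 0.01944 / 0.056695 ≈ 0.343
P(blade erosion | evidence) = 0.017644 / 0.056695 ≈ 0.311
P(rotor imbalance | evidence) = 0.016015 / 0.056695 ≈ 0.282
P(shaft misalignment | evidence) = 0.003596 / 0.056695 ≈ 0.063

0.343, 0.311, 0.282, 0.063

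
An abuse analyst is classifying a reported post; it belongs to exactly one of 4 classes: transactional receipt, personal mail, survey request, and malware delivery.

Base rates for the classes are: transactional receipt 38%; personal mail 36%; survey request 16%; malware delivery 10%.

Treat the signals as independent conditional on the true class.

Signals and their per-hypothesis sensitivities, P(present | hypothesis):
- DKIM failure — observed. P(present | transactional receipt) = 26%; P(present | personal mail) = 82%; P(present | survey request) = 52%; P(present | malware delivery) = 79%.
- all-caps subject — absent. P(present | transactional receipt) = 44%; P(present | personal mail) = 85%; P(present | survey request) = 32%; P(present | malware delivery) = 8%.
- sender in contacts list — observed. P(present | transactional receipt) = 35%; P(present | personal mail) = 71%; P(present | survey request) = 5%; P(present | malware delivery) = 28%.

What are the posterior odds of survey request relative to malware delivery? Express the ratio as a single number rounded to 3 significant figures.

0.139

The normalizing constant cancels in an odds ratio, so compute prior × likelihood for the two hypotheses only (using 1 − P(present | H) for each absent signal):
  survey request: 0.16 × 0.52 × (1 − 0.32) × 0.05 = 0.0028288
  malware delivery: 0.10 × 0.79 × (1 − 0.08) × 0.28 = 0.02035
Odds(survey request : malware delivery) = 0.0028288 / 0.02035 ≈ 0.139.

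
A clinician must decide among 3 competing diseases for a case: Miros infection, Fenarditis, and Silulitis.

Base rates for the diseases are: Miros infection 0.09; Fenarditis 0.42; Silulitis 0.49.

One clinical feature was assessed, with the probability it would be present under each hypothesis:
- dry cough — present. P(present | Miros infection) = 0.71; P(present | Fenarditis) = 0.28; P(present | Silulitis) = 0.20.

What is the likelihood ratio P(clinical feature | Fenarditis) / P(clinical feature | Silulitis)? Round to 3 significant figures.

1.40

The Bayes factor is the ratio of the two likelihoods.
  Fenarditis: 0.28
  Silulitis: 0.2
Bayes factor = 0.28 / 0.2 ≈ 1.40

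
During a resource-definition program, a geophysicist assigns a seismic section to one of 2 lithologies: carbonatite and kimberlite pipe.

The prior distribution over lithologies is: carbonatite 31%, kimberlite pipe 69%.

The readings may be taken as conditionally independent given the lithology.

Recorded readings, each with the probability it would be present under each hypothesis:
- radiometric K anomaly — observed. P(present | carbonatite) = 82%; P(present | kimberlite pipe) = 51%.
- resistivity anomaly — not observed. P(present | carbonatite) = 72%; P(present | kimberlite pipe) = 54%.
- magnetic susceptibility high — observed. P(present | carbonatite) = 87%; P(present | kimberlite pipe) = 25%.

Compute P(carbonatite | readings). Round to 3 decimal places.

Multiply each prior by the joint likelihood of the reading pattern (using 1 − P(present | H) for each absent reading):
  carbonatite: 0.31 × 0.82 × (1 − 0.72) × 0.87 = 0.061923
  kimberlite pipe: 0.69 × 0.51 × (1 − 0.54) × 0.25 = 0.040468
The unnormalized weights sum to 0.10239.
P(carbonatite | evidence) = 0.061923 / 0.10239 ≈ 0.605.

0.605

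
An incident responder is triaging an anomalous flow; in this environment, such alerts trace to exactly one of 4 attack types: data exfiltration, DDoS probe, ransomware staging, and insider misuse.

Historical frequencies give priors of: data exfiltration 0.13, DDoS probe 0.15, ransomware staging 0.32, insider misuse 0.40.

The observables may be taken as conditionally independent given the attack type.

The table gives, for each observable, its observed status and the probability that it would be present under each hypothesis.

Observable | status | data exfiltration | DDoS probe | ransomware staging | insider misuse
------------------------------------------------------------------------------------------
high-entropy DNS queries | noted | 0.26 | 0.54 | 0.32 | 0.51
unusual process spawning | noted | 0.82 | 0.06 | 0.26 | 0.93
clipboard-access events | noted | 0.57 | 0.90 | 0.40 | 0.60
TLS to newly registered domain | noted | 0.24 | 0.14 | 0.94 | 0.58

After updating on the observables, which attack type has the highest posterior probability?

By Bayes' rule with conditional independence, the unnormalized weight for each hypothesis is prior × ∏ likelihoods:
  data exfiltration: 0.13 × 0.26 × 0.82 × 0.57 × 0.24 = 0.0037915
  DDoS probe: 0.15 × 0.54 × 0.06 × 0.90 × 0.14 = 0.00061236
  ransomware staging: 0.32 × 0.32 × 0.26 × 0.40 × 0.94 = 0.010011
  insider misuse: 0.40 × 0.51 × 0.93 × 0.60 × 0.58 = 0.066023
The unnormalized weights sum to 0.080437.
P(data exfiltration | evidence) ≈ 0.0037915 / 0.080437 ≈ 0.047
P(DDoS probe | evidence) ≈ 0.00061236 / 0.080437 ≈ 0.008
P(ransomware staging | evidence) ≈ 0.010011 / 0.080437 ≈ 0.124
P(insider misuse | evidence) ≈ 0.066023 / 0.080437 ≈ 0.821
The largest is 0.821, so insider misuse is most probable.

insider misuse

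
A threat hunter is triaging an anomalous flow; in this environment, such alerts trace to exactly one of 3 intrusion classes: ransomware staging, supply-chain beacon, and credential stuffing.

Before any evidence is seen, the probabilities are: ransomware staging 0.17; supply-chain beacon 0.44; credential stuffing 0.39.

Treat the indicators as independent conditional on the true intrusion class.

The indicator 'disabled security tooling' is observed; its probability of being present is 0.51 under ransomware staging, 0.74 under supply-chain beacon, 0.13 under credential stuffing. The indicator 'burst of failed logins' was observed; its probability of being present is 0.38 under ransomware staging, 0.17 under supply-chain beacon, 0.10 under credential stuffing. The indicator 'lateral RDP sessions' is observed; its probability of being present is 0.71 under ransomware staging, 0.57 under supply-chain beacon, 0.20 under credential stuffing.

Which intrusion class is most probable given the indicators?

supply-chain beacon

For each hypothesis, the unnormalized posterior weight is prior × product of the indicator likelihoods:
  ransomware staging: 0.17 × 0.51 × 0.38 × 0.71 = 0.023392
  supply-chain beacon: 0.44 × 0.74 × 0.17 × 0.57 = 0.031551
  credential stuffing: 0.39 × 0.13 × 0.10 × 0.20 = 0.001014
Marginal likelihood of the evidence = 0.055956.
P(ransomware staging | evidence) ≈ 0.023392 / 0.055956 ≈ 0.418
P(supply-chain beacon | evidence) ≈ 0.031551 / 0.055956 ≈ 0.564
P(credential stuffing | evidence) ≈ 0.001014 / 0.055956 ≈ 0.018
The largest is 0.564, so supply-chain beacon is most probable.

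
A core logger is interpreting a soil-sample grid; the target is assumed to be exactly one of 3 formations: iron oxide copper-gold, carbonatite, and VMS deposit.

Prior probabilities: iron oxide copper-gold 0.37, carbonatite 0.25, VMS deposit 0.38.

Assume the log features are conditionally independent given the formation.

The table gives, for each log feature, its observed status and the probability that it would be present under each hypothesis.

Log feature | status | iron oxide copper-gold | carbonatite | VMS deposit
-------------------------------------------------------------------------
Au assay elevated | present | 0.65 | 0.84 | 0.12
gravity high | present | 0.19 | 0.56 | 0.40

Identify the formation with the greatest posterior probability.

For each hypothesis, the unnormalized posterior weight is prior × product of the log feature likelihoods:
  iron oxide copper-gold: 0.37 × 0.65 × 0.19 = 0.045695
  carbonatite: 0.25 × 0.84 × 0.56 = 0.1176
  VMS deposit: 0.38 × 0.12 × 0.40 = 0.01824
Normalizing constant Z = 0.045695 + 0.1176 + 0.01824 = 0.18154.
P(iron oxide copper-gold | evidence) ≈ 0.045695 / 0.18154 ≈ 0.252
P(carbonatite | evidence) ≈ 0.1176 / 0.18154 ≈ 0.648
P(VMS deposit | evidence) ≈ 0.01824 / 0.18154 ≈ 0.100
The largest is 0.648, so carbonatite is most probable.

carbonatite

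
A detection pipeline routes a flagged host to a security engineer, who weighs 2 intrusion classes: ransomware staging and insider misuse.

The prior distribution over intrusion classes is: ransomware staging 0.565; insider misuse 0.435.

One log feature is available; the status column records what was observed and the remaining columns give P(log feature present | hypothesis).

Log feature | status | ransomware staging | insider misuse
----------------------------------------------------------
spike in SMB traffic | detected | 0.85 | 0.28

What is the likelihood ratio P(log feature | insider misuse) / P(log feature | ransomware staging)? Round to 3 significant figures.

0.329

Likelihood of this log feature under each hypothesis:
  insider misuse: 0.28
  ransomware staging: 0.85
Bayes factor = 0.28 / 0.85 ≈ 0.329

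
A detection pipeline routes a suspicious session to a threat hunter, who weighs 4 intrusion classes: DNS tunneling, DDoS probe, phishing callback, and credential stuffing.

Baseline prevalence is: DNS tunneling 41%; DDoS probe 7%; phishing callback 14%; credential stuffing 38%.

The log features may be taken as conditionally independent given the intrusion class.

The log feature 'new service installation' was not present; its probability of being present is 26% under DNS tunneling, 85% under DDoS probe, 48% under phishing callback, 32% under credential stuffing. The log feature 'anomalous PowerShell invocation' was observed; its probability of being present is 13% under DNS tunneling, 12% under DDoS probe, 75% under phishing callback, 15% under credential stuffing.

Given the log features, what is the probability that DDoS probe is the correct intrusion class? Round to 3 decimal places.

0.009

Multiply each prior by the joint likelihood of the log feature pattern (using 1 − P(present | H) for each absent log feature):
  DNS tunneling: 0.41 × (1 − 0.26) × 0.13 = 0.039442
  DDoS probe: 0.07 × (1 − 0.85) × 0.12 = 0.00126
  phishing callback: 0.14 × (1 − 0.48) × 0.75 = 0.0546
  credential stuffing: 0.38 × (1 − 0.32) × 0.15 = 0.03876
Normalizing constant Z = 0.039442 + 0.00126 + 0.0546 + 0.03876 = 0.13406.
P(DDoS probe | evidence) = 0.00126 / 0.13406 ≈ 0.009.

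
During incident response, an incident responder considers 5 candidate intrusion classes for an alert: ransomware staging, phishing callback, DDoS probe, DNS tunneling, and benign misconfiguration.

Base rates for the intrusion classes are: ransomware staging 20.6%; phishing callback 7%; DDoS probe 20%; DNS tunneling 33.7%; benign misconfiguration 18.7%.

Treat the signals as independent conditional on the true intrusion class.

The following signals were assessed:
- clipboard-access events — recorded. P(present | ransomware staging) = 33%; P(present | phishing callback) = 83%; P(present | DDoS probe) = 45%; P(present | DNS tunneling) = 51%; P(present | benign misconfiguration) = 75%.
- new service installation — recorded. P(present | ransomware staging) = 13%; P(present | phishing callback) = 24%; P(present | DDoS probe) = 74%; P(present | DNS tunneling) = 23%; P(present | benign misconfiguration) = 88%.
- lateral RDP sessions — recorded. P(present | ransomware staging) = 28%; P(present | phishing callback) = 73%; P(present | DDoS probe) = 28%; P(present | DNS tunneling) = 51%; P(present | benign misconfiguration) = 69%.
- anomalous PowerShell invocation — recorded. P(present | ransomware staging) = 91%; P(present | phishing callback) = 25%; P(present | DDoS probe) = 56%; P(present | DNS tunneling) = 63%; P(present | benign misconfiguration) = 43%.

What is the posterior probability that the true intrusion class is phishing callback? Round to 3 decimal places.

Multiply each prior by the joint likelihood of the signal pattern:
  ransomware staging: 0.206 × 0.33 × 0.13 × 0.28 × 0.91 = 0.0022518
  phishing callback: 0.070 × 0.83 × 0.24 × 0.73 × 0.25 = 0.0025448
  DDoS probe: 0.200 × 0.45 × 0.74 × 0.28 × 0.56 = 0.010443
  DNS tunneling: 0.337 × 0.51 × 0.23 × 0.51 × 0.63 = 0.012701
  benign misconfiguration: 0.187 × 0.75 × 0.88 × 0.69 × 0.43 = 0.036619
The unnormalized weights sum to 0.064559.
P(phishing callback | evidence) = 0.0025448 / 0.064559 ≈ 0.039.

0.039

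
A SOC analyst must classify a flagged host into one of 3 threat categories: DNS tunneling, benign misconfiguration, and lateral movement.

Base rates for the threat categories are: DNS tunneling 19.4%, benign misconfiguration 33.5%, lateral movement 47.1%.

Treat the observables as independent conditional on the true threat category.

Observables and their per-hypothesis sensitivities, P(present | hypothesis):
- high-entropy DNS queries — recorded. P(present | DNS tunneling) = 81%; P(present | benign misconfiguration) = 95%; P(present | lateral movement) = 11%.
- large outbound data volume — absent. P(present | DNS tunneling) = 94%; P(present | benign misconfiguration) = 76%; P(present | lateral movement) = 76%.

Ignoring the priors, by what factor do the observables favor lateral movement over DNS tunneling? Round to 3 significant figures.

0.543

Take the product of per-observable likelihoods under each hypothesis (using 1 − P(present | H) for each absent observable), then divide.
  lateral movement: 0.11 × (1 − 0.76) = 0.0264
  DNS tunneling: 0.81 × (1 − 0.94) = 0.0486
Bayes factor = 0.0264 / 0.0486 ≈ 0.543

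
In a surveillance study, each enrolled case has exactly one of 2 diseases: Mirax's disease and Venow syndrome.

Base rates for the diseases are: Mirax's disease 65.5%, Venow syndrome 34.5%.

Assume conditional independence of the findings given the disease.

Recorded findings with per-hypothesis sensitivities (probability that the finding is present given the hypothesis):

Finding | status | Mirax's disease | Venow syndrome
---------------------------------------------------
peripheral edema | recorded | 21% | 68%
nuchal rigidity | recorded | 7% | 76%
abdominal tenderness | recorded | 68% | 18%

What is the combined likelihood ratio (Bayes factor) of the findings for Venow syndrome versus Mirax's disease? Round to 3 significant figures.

9.31

Take the product of per-finding likelihoods under each hypothesis, then divide.
  Venow syndrome: 0.68 × 0.76 × 0.18 = 0.093024
  Mirax's disease: 0.21 × 0.07 × 0.68 = 0.009996
Bayes factor = 0.093024 / 0.009996 ≈ 9.31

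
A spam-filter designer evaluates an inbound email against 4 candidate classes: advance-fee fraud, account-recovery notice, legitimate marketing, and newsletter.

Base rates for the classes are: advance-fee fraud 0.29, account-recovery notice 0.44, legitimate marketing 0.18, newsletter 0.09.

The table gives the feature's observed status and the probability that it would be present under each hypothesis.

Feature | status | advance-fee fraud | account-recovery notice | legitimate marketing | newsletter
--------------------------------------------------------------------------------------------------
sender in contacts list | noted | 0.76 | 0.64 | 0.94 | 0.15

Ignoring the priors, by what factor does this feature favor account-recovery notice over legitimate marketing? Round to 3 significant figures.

The Bayes factor is the ratio of the two likelihoods.
  account-recovery notice: 0.64
  legitimate marketing: 0.94
Bayes factor = 0.64 / 0.94 ≈ 0.681

0.681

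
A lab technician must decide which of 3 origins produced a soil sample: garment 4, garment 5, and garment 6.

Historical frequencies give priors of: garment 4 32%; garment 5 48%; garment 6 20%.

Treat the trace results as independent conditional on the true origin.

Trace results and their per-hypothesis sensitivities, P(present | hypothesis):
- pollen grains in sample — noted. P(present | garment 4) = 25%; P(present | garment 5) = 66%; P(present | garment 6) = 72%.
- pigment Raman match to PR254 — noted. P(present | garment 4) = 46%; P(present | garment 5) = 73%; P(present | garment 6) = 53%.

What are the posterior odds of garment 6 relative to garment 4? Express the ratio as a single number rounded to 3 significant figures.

Unnormalized posterior weight (prior times the trace result likelihoods) for each of the two hypotheses:
  garment 6: 0.20 × 0.72 × 0.53 = 0.07632
  garment 4: 0.32 × 0.25 × 0.46 = 0.0368
Odds(garment 6 : garment 4) = 0.07632 / 0.0368 ≈ 2.07.

2.07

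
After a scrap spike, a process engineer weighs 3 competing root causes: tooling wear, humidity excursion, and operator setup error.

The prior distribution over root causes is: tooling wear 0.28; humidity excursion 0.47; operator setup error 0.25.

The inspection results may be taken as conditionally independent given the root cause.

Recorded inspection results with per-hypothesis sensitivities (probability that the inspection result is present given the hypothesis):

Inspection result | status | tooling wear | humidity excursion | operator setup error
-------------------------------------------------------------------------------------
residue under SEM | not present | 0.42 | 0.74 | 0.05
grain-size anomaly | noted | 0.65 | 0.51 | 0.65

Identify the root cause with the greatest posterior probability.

By Bayes' rule with conditional independence, the unnormalized weight for each hypothesis is prior × ∏ likelihoods (using 1 − P(present | H) for each absent inspection result):
  tooling wear: 0.28 × (1 − 0.42) × 0.65 = 0.10556
  humidity excursion: 0.47 × (1 − 0.74) × 0.51 = 0.062322
  operator setup error: 0.25 × (1 − 0.05) × 0.65 = 0.15437
The unnormalized weights sum to 0.32226.
P(tooling wear | evidence) ≈ 0.10556 / 0.32226 ≈ 0.328
P(humidity excursion | evidence) ≈ 0.062322 / 0.32226 ≈ 0.193
P(operator setup error | evidence) ≈ 0.15437 / 0.32226 ≈ 0.479
The largest is 0.479, so operator setup error is most probable.

operator setup error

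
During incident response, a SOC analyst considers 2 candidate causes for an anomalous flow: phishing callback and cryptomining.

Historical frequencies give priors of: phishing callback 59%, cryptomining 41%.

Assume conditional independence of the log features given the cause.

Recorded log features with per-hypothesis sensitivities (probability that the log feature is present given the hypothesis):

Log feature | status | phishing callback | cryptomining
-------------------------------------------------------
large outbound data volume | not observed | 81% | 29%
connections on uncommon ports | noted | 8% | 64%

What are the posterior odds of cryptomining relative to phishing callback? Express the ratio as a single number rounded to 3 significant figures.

The normalizing constant cancels in an odds ratio, so compute prior × likelihood for the two hypotheses only (using 1 − P(present | H) for each absent log feature):
  cryptomining: 0.41 × (1 − 0.29) × 0.64 = 0.1863
  phishing callback: 0.59 × (1 − 0.81) × 0.08 = 0.008968
Odds(cryptomining : phishing callback) = 0.1863 / 0.008968 ≈ 20.8.

20.8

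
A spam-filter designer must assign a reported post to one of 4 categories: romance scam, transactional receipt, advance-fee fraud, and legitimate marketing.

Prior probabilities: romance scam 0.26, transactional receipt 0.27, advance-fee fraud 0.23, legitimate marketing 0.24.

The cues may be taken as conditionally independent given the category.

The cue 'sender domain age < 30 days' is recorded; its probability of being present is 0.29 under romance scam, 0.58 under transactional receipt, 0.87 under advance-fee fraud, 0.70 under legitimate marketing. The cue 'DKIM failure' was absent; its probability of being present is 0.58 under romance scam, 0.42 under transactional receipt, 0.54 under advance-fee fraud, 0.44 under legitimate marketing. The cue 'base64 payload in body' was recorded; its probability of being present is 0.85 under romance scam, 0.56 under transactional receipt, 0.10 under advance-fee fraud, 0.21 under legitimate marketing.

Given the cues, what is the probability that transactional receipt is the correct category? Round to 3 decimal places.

0.477

By Bayes' rule with conditional independence, the unnormalized weight for each hypothesis is prior × ∏ likelihoods (using 1 − P(present | H) for each absent cue):
  romance scam: 0.26 × 0.29 × (1 − 0.58) × 0.85 = 0.026918
  transactional receipt: 0.27 × 0.58 × (1 − 0.42) × 0.56 = 0.050864
  advance-fee fraud: 0.23 × 0.87 × (1 − 0.54) × 0.10 = 0.0092046
  legitimate marketing: 0.24 × 0.70 × (1 − 0.44) × 0.21 = 0.019757
Marginal likelihood of the evidence = 0.10674.
P(transactional receipt | evidence) = 0.050864 / 0.10674 ≈ 0.477.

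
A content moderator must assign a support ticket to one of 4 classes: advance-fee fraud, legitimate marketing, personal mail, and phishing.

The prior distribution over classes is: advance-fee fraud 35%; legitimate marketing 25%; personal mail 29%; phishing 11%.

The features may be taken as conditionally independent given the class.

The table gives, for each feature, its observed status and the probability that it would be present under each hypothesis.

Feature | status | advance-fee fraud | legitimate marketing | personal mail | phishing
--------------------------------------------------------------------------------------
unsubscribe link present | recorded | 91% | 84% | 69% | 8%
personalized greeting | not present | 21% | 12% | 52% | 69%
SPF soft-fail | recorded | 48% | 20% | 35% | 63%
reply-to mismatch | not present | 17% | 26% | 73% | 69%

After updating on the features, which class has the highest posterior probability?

For each hypothesis, the unnormalized posterior weight is prior × product of the feature likelihoods (using 1 − P(present | H) for each absent feature):
  advance-fee fraud: 0.35 × 0.91 × (1 − 0.21) × 0.48 × (1 − 0.17) = 0.10024
  legitimate marketing: 0.25 × 0.84 × (1 − 0.12) × 0.20 × (1 − 0.26) = 0.02735
  personal mail: 0.29 × 0.69 × (1 − 0.52) × 0.35 × (1 − 0.73) = 0.0090765
  phishing: 0.11 × 0.08 × (1 − 0.69) × 0.63 × (1 − 0.69) = 0.00053278
Normalizing constant Z = 0.10024 + 0.02735 + 0.0090765 + 0.00053278 = 0.1372.
P(advance-fee fraud | evidence) ≈ 0.10024 / 0.1372 ≈ 0.731
P(legitimate marketing | evidence) ≈ 0.02735 / 0.1372 ≈ 0.199
P(personal mail | evidence) ≈ 0.0090765 / 0.1372 ≈ 0.066
P(phishing | evidence) ≈ 0.00053278 / 0.1372 ≈ 0.004
The largest is 0.731, so advance-fee fraud is most probable.

advance-fee fraud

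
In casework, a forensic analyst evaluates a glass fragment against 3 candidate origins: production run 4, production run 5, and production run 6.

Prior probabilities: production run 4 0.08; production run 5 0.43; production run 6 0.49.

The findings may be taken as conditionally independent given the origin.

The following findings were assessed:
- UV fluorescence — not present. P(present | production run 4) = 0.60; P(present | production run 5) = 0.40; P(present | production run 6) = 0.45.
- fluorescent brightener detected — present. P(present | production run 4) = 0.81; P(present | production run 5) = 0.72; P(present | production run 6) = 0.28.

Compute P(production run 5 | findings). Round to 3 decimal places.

0.647

Multiply each prior by the joint likelihood of the evidence pattern (using 1 − P(present | H) for each absent finding):
  production run 4: 0.08 × (1 − 0.60) × 0.81 = 0.02592
  production run 5: 0.43 × (1 − 0.40) × 0.72 = 0.18576
  production run 6: 0.49 × (1 − 0.45) × 0.28 = 0.07546
Marginal likelihood of the evidence = 0.28714.
P(production run 5 | evidence) = 0.18576 / 0.28714 ≈ 0.647.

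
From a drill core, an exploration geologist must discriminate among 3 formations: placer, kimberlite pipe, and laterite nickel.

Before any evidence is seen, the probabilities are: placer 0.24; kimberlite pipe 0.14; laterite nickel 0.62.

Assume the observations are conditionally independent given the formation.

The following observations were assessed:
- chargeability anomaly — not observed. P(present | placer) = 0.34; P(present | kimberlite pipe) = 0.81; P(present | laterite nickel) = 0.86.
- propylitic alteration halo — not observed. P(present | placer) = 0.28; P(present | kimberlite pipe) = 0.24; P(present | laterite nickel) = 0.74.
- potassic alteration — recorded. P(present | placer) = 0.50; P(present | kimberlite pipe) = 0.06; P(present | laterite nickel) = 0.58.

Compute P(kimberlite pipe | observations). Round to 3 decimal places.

0.017

By Bayes' rule with conditional independence, the unnormalized weight for each hypothesis is prior × ∏ likelihoods (using 1 − P(present | H) for each absent observation):
  placer: 0.24 × (1 − 0.34) × (1 − 0.28) × 0.50 = 0.057024
  kimberlite pipe: 0.14 × (1 − 0.81) × (1 − 0.24) × 0.06 = 0.001213
  laterite nickel: 0.62 × (1 − 0.86) × (1 − 0.74) × 0.58 = 0.013089
Normalizing constant Z = 0.057024 + 0.001213 + 0.013089 = 0.071326.
P(kimberlite pipe | evidence) = 0.001213 / 0.071326 ≈ 0.017.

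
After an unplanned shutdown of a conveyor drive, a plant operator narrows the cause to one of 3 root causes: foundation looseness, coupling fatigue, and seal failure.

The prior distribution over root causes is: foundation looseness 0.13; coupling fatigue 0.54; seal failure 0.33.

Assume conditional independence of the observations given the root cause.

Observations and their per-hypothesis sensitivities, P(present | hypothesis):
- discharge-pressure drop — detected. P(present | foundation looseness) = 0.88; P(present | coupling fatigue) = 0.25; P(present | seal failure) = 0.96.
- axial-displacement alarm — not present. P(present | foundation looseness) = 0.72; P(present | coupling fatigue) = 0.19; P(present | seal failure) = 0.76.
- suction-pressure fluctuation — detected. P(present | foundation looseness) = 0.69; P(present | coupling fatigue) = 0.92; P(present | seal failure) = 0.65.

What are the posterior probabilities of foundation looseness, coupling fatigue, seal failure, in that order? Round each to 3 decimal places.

0.128, 0.584, 0.287

For each hypothesis, the unnormalized posterior weight is prior × product of the observation likelihoods (using 1 − P(present | H) for each absent observation):
  foundation looseness: 0.13 × 0.88 × (1 − 0.72) × 0.69 = 0.022102
  coupling fatigue: 0.54 × 0.25 × (1 − 0.19) × 0.92 = 0.1006
  seal failure: 0.33 × 0.96 × (1 − 0.76) × 0.65 = 0.049421
Marginal likelihood of the evidence = 0.17212.
P(foundation looseness | evidence) = 0.022102 / 0.17212 ≈ 0.128
P(coupling fatigue | evidence) = 0.1006 / 0.17212 ≈ 0.584
P(seal failure | evidence) = 0.049421 / 0.17212 ≈ 0.287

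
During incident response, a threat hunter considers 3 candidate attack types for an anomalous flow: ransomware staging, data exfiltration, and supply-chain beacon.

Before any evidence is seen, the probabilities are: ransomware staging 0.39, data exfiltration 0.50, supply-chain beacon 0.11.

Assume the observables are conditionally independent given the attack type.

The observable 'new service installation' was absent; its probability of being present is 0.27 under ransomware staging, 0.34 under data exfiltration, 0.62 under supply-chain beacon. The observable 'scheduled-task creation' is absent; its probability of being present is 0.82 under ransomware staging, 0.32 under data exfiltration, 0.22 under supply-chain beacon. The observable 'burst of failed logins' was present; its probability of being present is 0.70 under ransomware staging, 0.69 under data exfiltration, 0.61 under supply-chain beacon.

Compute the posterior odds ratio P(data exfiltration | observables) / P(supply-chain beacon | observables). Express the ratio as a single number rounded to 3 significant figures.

The normalizing constant cancels in an odds ratio, so compute prior × likelihood for the two hypotheses only (using 1 − P(present | H) for each absent observable):
  data exfiltration: 0.50 × (1 − 0.34) × (1 − 0.32) × 0.69 = 0.15484
  supply-chain beacon: 0.11 × (1 − 0.62) × (1 − 0.22) × 0.61 = 0.019888
Posterior odds = 0.15484 / 0.019888 ≈ 7.79.

7.79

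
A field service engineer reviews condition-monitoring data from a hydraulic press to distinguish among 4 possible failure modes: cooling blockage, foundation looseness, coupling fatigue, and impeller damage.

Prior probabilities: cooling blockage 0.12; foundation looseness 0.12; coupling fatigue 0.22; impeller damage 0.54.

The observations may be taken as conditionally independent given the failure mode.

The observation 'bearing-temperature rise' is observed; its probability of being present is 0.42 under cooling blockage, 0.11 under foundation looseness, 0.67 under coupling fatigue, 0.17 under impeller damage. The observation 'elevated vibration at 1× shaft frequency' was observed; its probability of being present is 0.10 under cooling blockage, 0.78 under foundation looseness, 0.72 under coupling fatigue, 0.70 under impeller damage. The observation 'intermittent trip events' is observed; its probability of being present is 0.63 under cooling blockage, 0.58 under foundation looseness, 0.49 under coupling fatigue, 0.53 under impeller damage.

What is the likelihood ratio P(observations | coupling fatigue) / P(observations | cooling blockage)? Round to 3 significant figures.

8.93

Take the product of per-observation likelihoods under each hypothesis, then divide.
  coupling fatigue: 0.67 × 0.72 × 0.49 = 0.23638
  cooling blockage: 0.42 × 0.10 × 0.63 = 0.02646
Bayes factor = 0.23638 / 0.02646 ≈ 8.93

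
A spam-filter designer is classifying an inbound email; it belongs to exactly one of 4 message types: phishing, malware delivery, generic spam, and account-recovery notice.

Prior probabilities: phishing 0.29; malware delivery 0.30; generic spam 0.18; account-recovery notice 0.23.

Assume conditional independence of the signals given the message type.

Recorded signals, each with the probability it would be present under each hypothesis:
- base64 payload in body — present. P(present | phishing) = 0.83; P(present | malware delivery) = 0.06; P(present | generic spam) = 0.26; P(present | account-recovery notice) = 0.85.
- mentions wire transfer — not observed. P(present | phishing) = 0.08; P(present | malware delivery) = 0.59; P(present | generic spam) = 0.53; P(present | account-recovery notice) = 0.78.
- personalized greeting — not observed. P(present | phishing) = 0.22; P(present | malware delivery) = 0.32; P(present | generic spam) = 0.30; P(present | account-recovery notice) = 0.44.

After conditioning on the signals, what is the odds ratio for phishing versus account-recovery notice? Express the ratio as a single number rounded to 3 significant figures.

7.17

Unnormalized posterior weight (prior times the signal likelihoods) for each of the two hypotheses (using 1 − P(present | H) for each absent signal):
  phishing: 0.29 × 0.83 × (1 − 0.08) × (1 − 0.22) = 0.17273
  account-recovery notice: 0.23 × 0.85 × (1 − 0.78) × (1 − 0.44) = 0.024086
Odds(phishing : account-recovery notice) = 0.17273 / 0.024086 ≈ 7.17.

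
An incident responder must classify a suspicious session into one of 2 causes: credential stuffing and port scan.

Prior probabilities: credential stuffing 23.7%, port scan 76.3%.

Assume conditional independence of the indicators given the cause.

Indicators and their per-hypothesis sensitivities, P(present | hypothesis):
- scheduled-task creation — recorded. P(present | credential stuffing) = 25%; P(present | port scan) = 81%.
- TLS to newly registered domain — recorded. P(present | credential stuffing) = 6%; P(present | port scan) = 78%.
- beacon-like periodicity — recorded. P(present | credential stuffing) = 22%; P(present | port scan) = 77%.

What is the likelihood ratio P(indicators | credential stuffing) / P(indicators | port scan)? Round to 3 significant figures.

Take the product of per-indicator likelihoods under each hypothesis, then divide.
  credential stuffing: 0.25 × 0.06 × 0.22 = 0.0033
  port scan: 0.81 × 0.78 × 0.77 = 0.48649
Bayes factor = 0.0033 / 0.48649 ≈ 0.00678

0.00678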